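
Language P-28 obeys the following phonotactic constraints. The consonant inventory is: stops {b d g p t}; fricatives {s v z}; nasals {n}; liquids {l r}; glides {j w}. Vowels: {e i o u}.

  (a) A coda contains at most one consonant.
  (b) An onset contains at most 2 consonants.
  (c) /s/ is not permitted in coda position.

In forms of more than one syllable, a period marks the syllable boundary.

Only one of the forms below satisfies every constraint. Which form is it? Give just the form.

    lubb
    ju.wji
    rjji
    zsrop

lubb — violates constraint (a): syllable 1 coda /bb/ has 2 consonants (> 1) → ill-formed
ju.wji — σ1 onset /j/, coda /∅/ ok; σ2 onset /wj/ (2C), coda /∅/ ok → well-formed
rjji — violates constraint (b): syllable 1 onset /rjj/ has 3 consonants (> 2) → ill-formed
zsrop — violates constraint (b): syllable 1 onset /zsr/ has 3 consonants (> 2) → ill-formed

ju.wji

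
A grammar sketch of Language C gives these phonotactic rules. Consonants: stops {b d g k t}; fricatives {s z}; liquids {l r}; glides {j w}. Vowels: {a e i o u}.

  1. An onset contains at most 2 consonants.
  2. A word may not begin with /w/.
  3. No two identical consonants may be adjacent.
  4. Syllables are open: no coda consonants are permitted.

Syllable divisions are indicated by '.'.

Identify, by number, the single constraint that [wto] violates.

2

[wto]: word begins with /w/.
This is a violation of constraint 2: "A word may not begin with /w/."
The remaining constraints (1, 3, 4) are satisfied.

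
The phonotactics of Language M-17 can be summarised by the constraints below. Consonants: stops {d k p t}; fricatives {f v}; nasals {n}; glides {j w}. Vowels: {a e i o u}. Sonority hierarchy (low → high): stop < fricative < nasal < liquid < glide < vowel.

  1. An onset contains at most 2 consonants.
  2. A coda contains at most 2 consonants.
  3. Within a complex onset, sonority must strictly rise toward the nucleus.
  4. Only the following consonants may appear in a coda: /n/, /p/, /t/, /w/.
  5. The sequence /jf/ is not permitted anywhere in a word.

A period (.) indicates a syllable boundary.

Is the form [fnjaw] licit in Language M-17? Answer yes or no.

[fnjaw] — violates constraint 1: syllable 1 onset /fnj/ has 3 consonants (> 2) → illicit

no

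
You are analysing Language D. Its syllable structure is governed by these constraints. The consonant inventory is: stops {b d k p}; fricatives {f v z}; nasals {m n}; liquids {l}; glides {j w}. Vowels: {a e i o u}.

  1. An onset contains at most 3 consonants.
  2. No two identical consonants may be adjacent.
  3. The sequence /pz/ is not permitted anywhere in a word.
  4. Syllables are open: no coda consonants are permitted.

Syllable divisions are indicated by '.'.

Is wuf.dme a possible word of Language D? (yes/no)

wuf.dme — violates constraint 4: syllable 1 coda /f/ has 1 consonant (> 0) → not permitted

no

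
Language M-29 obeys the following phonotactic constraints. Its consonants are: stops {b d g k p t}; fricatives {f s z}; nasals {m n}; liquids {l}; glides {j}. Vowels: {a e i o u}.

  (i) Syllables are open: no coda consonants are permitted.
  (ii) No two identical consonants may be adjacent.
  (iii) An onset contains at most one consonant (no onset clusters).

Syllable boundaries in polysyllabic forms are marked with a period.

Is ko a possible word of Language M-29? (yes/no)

ko — σ1 onset /k/, coda /∅/ ok → phonotactically legal

yes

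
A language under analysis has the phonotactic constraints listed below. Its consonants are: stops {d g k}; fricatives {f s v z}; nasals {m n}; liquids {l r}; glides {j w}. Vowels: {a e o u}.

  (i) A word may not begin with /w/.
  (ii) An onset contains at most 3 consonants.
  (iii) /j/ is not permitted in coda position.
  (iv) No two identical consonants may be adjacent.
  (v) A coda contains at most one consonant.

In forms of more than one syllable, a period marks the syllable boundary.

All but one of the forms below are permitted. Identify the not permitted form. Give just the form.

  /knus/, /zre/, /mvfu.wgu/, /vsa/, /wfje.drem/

/wfje.drem/

/knus/ — σ1 onset /kn/ (2C), coda /s/ ok → permitted
/zre/ — σ1 onset /zr/ (2C), coda /∅/ ok → permitted
/mvfu.wgu/ — σ1 onset /mvf/ (3C), coda /∅/ ok; σ2 onset /wg/ (2C), coda /∅/ ok → permitted
/vsa/ — σ1 onset /vs/ (2C), coda /∅/ ok → permitted
/wfje.drem/ — violates constraint (i): word begins with /w/ → not permitted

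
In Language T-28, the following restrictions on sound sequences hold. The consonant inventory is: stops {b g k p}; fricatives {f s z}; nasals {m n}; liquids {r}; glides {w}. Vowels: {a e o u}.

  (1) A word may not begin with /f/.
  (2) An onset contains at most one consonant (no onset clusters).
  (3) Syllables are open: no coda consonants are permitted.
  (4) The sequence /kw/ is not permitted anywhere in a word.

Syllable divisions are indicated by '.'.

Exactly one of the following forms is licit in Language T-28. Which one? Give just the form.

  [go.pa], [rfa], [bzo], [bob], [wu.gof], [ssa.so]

[go.pa] — σ1 onset /g/, coda /∅/ ok; σ2 onset /p/, coda /∅/ ok → licit
[rfa] — violates constraint 2: syllable 1 onset /rf/ has 2 consonants (> 1) → illicit
[bzo] — violates constraint 2: syllable 1 onset /bz/ has 2 consonants (> 1) → illicit
[bob] — violates constraint 3: syllable 1 coda /b/ has 1 consonant (> 0) → illicit
[wu.gof] — violates constraint 3: syllable 2 coda /f/ has 1 consonant (> 0) → illicit
[ssa.so] — violates constraint 2: syllable 1 onset /ss/ has 2 consonants (> 1) → illicit

[go.pa]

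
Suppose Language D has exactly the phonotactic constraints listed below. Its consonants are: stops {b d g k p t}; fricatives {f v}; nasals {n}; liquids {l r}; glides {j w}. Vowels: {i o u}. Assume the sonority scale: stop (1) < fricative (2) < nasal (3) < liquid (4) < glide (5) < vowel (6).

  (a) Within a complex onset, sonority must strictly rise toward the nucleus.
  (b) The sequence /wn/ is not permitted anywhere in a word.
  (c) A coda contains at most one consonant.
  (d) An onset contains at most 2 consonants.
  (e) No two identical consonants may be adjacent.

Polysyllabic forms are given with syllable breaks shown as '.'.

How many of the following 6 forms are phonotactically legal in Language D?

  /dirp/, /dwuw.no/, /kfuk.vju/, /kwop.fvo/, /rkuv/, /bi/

2

/dirp/ — violates constraint (c): syllable 1 coda /rp/ has 2 consonants (> 1) → phonotactically illegal
/dwuw.no/ — violates constraint (b): contains banned sequence /wn/ → phonotactically illegal
/kfuk.vju/ — σ1 onset /kf/ (1→2 rises), coda /k/ ok; σ2 onset /vj/ (2→5 rises), coda /∅/ ok → phonotactically legal
/kwop.fvo/ — violates constraint (a): syllable 2 onset /fv/: /f/ (fricative, 2) → /v/ (fricative, 2) does not rise → phonotactically illegal
/rkuv/ — violates constraint (a): syllable 1 onset /rk/: /r/ (liquid, 4) → /k/ (stop, 1) does not rise → phonotactically illegal
/bi/ — σ1 onset /b/, coda /∅/ ok → phonotactically legal
Phonotactically legal: /kfuk.vju/, /bi/ → 2.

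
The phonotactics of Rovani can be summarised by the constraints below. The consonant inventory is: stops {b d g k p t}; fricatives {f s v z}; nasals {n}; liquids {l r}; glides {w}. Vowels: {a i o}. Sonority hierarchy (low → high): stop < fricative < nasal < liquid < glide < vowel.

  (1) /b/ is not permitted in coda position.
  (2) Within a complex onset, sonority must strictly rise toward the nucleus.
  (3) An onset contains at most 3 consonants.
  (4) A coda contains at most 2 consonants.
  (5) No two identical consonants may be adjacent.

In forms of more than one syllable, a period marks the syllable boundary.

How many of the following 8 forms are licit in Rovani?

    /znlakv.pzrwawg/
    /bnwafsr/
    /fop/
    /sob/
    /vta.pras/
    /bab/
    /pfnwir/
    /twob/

1

/znlakv.pzrwawg/ — violates constraint 3: syllable 2 onset /pzrw/ has 4 consonants (> 3) → illicit
/bnwafsr/ — violates constraint 4: syllable 1 coda /fsr/ has 3 consonants (> 2) → illicit
/fop/ — σ1 onset /f/, coda /p/ ok → licit
/sob/ — violates constraint 1: syllable 1 coda contains /b/ → illicit
/vta.pras/ — violates constraint 2: syllable 1 onset /vt/: /v/ (fricative, 2) → /t/ (stop, 1) does not rise → illicit
/bab/ — violates constraint 1: syllable 1 coda contains /b/ → illicit
/pfnwir/ — violates constraint 3: syllable 1 onset /pfnw/ has 4 consonants (> 3) → illicit
/twob/ — violates constraint 1: syllable 1 coda contains /b/ → illicit
Licit: /fop/ → 1.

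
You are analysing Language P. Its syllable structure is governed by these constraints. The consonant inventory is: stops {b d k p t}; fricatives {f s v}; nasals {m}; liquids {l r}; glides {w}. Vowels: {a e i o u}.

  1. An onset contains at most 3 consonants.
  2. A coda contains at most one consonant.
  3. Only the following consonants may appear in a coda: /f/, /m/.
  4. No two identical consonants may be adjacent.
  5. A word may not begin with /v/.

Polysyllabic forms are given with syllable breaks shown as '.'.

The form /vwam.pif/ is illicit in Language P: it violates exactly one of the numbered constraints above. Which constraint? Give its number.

5

/vwam.pif/: word begins with /v/.
This is a violation of constraint 5: "A word may not begin with /v/."
The remaining constraints (1, 2, 3, 4) are satisfied.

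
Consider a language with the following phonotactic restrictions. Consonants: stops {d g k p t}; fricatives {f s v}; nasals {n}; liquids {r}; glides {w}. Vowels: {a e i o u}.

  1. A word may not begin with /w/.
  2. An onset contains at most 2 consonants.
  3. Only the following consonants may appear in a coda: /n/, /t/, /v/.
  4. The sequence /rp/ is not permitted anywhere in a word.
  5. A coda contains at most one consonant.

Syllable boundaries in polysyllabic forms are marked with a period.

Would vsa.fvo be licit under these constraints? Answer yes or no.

yes

vsa.fvo — σ1 onset /vs/ (2C), coda /∅/ ok; σ2 onset /fv/ (2C), coda /∅/ ok → licit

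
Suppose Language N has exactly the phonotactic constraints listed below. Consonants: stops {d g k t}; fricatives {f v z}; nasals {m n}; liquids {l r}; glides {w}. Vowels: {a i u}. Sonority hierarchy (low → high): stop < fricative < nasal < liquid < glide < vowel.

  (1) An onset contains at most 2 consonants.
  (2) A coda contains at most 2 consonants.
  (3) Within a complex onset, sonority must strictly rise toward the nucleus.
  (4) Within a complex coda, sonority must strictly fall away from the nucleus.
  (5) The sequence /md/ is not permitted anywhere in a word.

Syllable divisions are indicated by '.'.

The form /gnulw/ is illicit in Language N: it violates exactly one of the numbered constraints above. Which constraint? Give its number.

4

/gnulw/: syllable 1 coda /lw/: /l/ (liquid, 4) → /w/ (glide, 5) does not fall.
This is a violation of constraint 4: "Within a complex coda, sonority must strictly fall away from the nucleus."
The remaining constraints (1, 2, 3, 5) are satisfied.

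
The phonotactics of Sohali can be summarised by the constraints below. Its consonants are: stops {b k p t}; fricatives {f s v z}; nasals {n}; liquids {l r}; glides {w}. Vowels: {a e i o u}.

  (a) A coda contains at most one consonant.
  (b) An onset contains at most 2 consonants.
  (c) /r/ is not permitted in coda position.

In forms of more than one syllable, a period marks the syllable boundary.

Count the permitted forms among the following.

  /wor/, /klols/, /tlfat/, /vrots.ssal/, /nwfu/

0

/wor/ — violates constraint (c): syllable 1 coda contains /r/ → not permitted
/klols/ — violates constraint (a): syllable 1 coda /ls/ has 2 consonants (> 1) → not permitted
/tlfat/ — violates constraint (b): syllable 1 onset /tlf/ has 3 consonants (> 2) → not permitted
/vrots.ssal/ — violates constraint (a): syllable 1 coda /ts/ has 2 consonants (> 1) → not permitted
/nwfu/ — violates constraint (b): syllable 1 onset /nwf/ has 3 consonants (> 2) → not permitted
No form is permitted → 0.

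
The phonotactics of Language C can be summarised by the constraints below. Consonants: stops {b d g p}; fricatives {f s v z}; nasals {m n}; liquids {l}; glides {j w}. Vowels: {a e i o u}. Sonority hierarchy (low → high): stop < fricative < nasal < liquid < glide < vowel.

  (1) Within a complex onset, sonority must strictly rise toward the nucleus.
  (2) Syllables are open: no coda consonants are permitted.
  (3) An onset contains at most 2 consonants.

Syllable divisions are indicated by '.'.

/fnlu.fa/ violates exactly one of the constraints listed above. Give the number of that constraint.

/fnlu.fa/: syllable 1 onset /fnl/ has 3 consonants (> 2).
This is a violation of constraint 3: "An onset contains at most 2 consonants."
The remaining constraints (1, 2) are satisfied.

3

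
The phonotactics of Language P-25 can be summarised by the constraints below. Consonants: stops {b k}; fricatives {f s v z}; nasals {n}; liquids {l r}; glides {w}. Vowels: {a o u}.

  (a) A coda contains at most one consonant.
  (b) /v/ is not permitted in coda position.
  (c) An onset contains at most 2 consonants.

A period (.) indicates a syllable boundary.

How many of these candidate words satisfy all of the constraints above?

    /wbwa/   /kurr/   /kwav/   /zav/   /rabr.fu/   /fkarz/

0

/wbwa/ — violates constraint (c): syllable 1 onset /wbw/ has 3 consonants (> 2) → phonotactically illegal
/kurr/ — violates constraint (a): syllable 1 coda /rr/ has 2 consonants (> 1) → phonotactically illegal
/kwav/ — violates constraint (b): syllable 1 coda contains /v/ → phonotactically illegal
/zav/ — violates constraint (b): syllable 1 coda contains /v/ → phonotactically illegal
/rabr.fu/ — violates constraint (a): syllable 1 coda /br/ has 2 consonants (> 1) → phonotactically illegal
/fkarz/ — violates constraint (a): syllable 1 coda /rz/ has 2 consonants (> 1) → phonotactically illegal
No form is phonotactically legal → 0.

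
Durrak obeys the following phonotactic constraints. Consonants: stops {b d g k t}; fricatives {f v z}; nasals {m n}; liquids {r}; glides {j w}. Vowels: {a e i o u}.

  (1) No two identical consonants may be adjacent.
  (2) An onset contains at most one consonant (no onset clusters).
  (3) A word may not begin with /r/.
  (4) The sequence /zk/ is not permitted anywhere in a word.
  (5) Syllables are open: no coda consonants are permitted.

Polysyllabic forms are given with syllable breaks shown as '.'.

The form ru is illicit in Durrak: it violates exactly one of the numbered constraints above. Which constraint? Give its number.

ru: word begins with /r/.
This is a violation of constraint 3: "A word may not begin with /r/."
The remaining constraints (1, 2, 4, 5) are satisfied.

3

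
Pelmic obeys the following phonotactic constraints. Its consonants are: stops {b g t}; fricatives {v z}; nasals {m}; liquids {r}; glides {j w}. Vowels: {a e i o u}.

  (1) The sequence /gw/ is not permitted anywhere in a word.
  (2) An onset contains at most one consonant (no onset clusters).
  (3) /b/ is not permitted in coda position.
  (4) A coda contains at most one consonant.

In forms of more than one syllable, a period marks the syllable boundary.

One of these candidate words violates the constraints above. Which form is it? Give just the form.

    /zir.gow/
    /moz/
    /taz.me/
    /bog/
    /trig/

/trig/

/zir.gow/ — σ1 onset /z/, coda /r/ ok; σ2 onset /g/, coda /w/ ok → licit
/moz/ — σ1 onset /m/, coda /z/ ok → licit
/taz.me/ — σ1 onset /t/, coda /z/ ok; σ2 onset /m/, coda /∅/ ok → licit
/bog/ — σ1 onset /b/, coda /g/ ok → licit
/trig/ — violates constraint 2: syllable 1 onset /tr/ has 2 consonants (> 1) → illicit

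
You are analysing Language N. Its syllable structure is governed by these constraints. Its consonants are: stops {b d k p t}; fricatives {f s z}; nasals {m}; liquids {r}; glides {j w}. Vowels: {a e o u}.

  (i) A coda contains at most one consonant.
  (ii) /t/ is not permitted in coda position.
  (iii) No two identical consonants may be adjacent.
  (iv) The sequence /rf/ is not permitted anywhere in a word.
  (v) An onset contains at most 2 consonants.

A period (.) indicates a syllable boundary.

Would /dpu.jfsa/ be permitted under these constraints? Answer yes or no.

no

/dpu.jfsa/ — violates constraint (v): syllable 2 onset /jfs/ has 3 consonants (> 2) → not permitted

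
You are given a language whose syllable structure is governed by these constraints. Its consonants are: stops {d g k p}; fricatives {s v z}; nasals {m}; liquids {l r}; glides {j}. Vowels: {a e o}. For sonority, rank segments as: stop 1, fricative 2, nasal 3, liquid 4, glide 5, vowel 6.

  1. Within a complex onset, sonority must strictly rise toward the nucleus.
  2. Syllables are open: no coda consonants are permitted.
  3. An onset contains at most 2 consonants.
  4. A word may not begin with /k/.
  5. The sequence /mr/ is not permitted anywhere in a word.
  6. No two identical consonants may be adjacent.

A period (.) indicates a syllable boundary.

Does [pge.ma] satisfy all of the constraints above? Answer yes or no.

[pge.ma] — violates constraint 1: syllable 1 onset /pg/: /p/ (stop, 1) → /g/ (stop, 1) does not rise → illicit

no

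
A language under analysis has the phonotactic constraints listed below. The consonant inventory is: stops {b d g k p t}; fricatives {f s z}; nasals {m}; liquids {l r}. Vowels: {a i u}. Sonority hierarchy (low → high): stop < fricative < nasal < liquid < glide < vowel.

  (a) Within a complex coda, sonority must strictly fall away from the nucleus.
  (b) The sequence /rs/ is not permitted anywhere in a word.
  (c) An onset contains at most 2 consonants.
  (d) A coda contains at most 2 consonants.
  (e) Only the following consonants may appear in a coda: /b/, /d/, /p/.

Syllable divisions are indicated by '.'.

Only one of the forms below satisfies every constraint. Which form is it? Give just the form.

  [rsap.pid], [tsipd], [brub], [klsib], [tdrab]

[rsap.pid] — violates constraint (b): contains banned sequence /rs/ → not permitted
[tsipd] — violates constraint (a): syllable 1 coda /pd/: /p/ (stop, 1) → /d/ (stop, 1) does not fall → not permitted
[brub] — σ1 onset /br/ (2C), coda /b/ ok → permitted
[klsib] — violates constraint (c): syllable 1 onset /kls/ has 3 consonants (> 2) → not permitted
[tdrab] — violates constraint (c): syllable 1 onset /tdr/ has 3 consonants (> 2) → not permitted

[brub]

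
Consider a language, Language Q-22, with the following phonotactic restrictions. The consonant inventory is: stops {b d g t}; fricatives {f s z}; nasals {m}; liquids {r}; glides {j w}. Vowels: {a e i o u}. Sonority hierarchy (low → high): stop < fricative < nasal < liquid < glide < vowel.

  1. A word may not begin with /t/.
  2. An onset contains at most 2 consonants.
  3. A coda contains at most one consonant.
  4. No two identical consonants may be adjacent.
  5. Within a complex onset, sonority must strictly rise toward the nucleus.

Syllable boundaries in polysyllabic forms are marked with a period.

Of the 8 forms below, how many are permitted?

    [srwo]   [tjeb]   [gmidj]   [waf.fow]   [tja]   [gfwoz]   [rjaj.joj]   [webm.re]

0

[srwo] — violates constraint 2: syllable 1 onset /srw/ has 3 consonants (> 2) → not permitted
[tjeb] — violates constraint 1: word begins with /t/ → not permitted
[gmidj] — violates constraint 3: syllable 1 coda /dj/ has 2 consonants (> 1) → not permitted
[waf.fow] — violates constraint 4: adjacent identical consonants /ff/ → not permitted
[tja] — violates constraint 1: word begins with /t/ → not permitted
[gfwoz] — violates constraint 2: syllable 1 onset /gfw/ has 3 consonants (> 2) → not permitted
[rjaj.joj] — violates constraint 4: adjacent identical consonants /jj/ → not permitted
[webm.re] — violates constraint 3: syllable 1 coda /bm/ has 2 consonants (> 1) → not permitted
No form is permitted → 0.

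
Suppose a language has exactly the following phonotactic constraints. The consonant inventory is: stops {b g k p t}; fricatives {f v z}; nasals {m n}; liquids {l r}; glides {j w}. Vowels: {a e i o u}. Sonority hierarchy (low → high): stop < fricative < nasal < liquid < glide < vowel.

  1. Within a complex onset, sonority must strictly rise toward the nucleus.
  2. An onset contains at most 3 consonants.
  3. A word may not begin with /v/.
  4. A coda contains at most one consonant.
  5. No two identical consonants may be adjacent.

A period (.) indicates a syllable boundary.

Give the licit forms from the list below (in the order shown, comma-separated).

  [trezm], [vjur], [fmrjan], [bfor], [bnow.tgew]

[trezm] — violates constraint 4: syllable 1 coda /zm/ has 2 consonants (> 1) → illicit
[vjur] — violates constraint 3: word begins with /v/ → illicit
[fmrjan] — violates constraint 2: syllable 1 onset /fmrj/ has 4 consonants (> 3) → illicit
[bfor] — σ1 onset /bf/ (1→2 rises), coda /r/ ok → licit
[bnow.tgew] — violates constraint 1: syllable 2 onset /tg/: /t/ (stop, 1) → /g/ (stop, 1) does not rise → illicit

[bfor]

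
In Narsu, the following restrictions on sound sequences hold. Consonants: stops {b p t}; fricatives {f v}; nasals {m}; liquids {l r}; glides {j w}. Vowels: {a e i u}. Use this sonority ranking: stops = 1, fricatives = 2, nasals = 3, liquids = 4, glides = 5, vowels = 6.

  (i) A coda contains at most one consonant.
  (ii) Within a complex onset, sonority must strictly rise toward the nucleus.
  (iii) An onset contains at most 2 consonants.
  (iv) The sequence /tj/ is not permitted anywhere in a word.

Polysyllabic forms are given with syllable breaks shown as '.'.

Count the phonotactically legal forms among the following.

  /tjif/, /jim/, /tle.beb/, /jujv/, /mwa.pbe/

/tjif/ — violates constraint (iv): contains banned sequence /tj/ → phonotactically illegal
/jim/ — σ1 onset /j/, coda /m/ ok → phonotactically legal
/tle.beb/ — σ1 onset /tl/ (1→4 rises), coda /∅/ ok; σ2 onset /b/, coda /b/ ok → phonotactically legal
/jujv/ — violates constraint (i): syllable 1 coda /jv/ has 2 consonants (> 1) → phonotactically illegal
/mwa.pbe/ — violates constraint (ii): syllable 2 onset /pb/: /p/ (stop, 1) → /b/ (stop, 1) does not rise → phonotactically illegal
Phonotactically legal: /jim/, /tle.beb/ → 2.

2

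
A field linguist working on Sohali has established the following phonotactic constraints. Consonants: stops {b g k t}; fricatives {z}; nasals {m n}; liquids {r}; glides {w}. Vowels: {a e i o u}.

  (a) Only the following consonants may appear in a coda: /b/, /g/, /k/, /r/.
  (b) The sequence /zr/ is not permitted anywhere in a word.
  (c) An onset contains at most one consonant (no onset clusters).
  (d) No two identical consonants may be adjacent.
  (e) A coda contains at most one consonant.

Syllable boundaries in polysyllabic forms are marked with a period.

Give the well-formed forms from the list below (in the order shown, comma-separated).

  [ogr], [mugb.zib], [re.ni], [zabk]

[ogr] — violates constraint (e): syllable 1 coda /gr/ has 2 consonants (> 1) → ill-formed
[mugb.zib] — violates constraint (e): syllable 1 coda /gb/ has 2 consonants (> 1) → ill-formed
[re.ni] — σ1 onset /r/, coda /∅/ ok; σ2 onset /n/, coda /∅/ ok → well-formed
[zabk] — violates constraint (e): syllable 1 coda /bk/ has 2 consonants (> 1) → ill-formed

[re.ni]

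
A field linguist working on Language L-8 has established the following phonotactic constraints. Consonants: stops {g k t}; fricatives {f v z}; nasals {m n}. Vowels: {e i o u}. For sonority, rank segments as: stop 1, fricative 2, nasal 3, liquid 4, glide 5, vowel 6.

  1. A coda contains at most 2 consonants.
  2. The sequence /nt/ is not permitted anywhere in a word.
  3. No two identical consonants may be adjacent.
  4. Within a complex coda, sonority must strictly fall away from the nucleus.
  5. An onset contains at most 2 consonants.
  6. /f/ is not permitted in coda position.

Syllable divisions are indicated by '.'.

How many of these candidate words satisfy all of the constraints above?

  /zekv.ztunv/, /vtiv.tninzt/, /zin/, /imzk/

/zekv.ztunv/ — violates constraint 4: syllable 1 coda /kv/: /k/ (stop, 1) → /v/ (fricative, 2) does not fall → not permitted
/vtiv.tninzt/ — violates constraint 1: syllable 2 coda /nzt/ has 3 consonants (> 2) → not permitted
/zin/ — σ1 onset /z/, coda /n/ ok → permitted
/imzk/ — violates constraint 1: syllable 1 coda /mzk/ has 3 consonants (> 2) → not permitted
Permitted: /zin/ → 1.

1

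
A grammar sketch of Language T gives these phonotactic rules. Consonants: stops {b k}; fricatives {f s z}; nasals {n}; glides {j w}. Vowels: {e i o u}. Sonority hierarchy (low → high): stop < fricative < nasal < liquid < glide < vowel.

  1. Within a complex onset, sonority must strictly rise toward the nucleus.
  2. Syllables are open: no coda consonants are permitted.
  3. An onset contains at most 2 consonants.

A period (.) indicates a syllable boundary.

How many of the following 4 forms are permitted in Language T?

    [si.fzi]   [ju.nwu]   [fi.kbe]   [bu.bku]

1

[si.fzi] — violates constraint 1: syllable 2 onset /fz/: /f/ (fricative, 2) → /z/ (fricative, 2) does not rise → not permitted
[ju.nwu] — σ1 onset /j/, coda /∅/ ok; σ2 onset /nw/ (3→5 rises), coda /∅/ ok → permitted
[fi.kbe] — violates constraint 1: syllable 2 onset /kb/: /k/ (stop, 1) → /b/ (stop, 1) does not rise → not permitted
[bu.bku] — violates constraint 1: syllable 2 onset /bk/: /b/ (stop, 1) → /k/ (stop, 1) does not rise → not permitted
Permitted: [ju.nwu] → 1.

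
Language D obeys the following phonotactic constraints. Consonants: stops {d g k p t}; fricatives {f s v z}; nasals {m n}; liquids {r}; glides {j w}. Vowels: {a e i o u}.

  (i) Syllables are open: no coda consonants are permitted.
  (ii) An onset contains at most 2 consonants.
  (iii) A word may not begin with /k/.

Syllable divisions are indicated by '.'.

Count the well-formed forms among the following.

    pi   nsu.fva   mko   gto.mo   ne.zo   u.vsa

pi — σ1 onset /p/, coda /∅/ ok → well-formed
nsu.fva — σ1 onset /ns/ (2C), coda /∅/ ok; σ2 onset /fv/ (2C), coda /∅/ ok → well-formed
mko — σ1 onset /mk/ (2C), coda /∅/ ok → well-formed
gto.mo — σ1 onset /gt/ (2C), coda /∅/ ok; σ2 onset /m/, coda /∅/ ok → well-formed
ne.zo — σ1 onset /n/, coda /∅/ ok; σ2 onset /z/, coda /∅/ ok → well-formed
u.vsa — σ1 onset /∅/, coda /∅/ ok; σ2 onset /vs/ (2C), coda /∅/ ok → well-formed
Well-formed: pi, nsu.fva, mko, gto.mo, ne.zo, u.vsa → 6.

6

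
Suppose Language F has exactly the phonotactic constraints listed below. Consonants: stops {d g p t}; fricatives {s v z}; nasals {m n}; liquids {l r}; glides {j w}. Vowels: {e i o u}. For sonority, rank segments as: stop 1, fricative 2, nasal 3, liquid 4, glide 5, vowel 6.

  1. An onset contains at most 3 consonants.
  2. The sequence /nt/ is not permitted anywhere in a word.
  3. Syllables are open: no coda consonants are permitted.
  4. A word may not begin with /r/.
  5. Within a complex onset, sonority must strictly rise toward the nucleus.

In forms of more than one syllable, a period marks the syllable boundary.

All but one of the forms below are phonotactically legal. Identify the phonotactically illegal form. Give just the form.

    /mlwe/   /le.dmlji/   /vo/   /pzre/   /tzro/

/le.dmlji/

/mlwe/ — σ1 onset /mlw/ (3→4→5 rises), coda /∅/ ok → phonotactically legal
/le.dmlji/ — violates constraint 1: syllable 2 onset /dmlj/ has 4 consonants (> 3) → phonotactically illegal
/vo/ — σ1 onset /v/, coda /∅/ ok → phonotactically legal
/pzre/ — σ1 onset /pzr/ (1→2→4 rises), coda /∅/ ok → phonotactically legal
/tzro/ — σ1 onset /tzr/ (1→2→4 rises), coda /∅/ ok → phonotactically legal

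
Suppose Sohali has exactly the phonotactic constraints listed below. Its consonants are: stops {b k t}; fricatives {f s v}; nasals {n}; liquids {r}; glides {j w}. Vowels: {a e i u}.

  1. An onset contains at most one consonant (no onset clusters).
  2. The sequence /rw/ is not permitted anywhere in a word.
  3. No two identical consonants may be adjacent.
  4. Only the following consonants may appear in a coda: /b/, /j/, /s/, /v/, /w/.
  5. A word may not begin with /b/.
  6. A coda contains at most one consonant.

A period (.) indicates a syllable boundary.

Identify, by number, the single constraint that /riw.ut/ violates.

4

/riw.ut/: syllable 2 coda contains /t/, which is not a licensed coda consonant.
This is a violation of constraint 4: "Only the following consonants may appear in a coda: /b/, /j/, /s/, /v/, /w/."
The remaining constraints (1, 2, 3, 5, 6) are satisfied.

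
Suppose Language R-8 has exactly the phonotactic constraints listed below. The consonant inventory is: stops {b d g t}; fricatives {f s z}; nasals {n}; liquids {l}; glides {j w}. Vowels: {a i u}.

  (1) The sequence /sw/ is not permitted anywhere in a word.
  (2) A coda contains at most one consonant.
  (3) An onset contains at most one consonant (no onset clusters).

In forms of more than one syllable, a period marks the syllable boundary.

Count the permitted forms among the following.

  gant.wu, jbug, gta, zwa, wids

gant.wu — violates constraint 2: syllable 1 coda /nt/ has 2 consonants (> 1) → not permitted
jbug — violates constraint 3: syllable 1 onset /jb/ has 2 consonants (> 1) → not permitted
gta — violates constraint 3: syllable 1 onset /gt/ has 2 consonants (> 1) → not permitted
zwa — violates constraint 3: syllable 1 onset /zw/ has 2 consonants (> 1) → not permitted
wids — violates constraint 2: syllable 1 coda /ds/ has 2 consonants (> 1) → not permitted
No form is permitted → 0.

0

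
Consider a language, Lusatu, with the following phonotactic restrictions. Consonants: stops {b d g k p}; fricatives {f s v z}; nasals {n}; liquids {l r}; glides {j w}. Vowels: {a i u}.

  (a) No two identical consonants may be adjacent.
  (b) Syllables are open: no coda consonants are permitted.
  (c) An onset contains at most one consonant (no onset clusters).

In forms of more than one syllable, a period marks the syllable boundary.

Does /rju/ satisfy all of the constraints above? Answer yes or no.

no

/rju/ — violates constraint (c): syllable 1 onset /rj/ has 2 consonants (> 1) → not permitted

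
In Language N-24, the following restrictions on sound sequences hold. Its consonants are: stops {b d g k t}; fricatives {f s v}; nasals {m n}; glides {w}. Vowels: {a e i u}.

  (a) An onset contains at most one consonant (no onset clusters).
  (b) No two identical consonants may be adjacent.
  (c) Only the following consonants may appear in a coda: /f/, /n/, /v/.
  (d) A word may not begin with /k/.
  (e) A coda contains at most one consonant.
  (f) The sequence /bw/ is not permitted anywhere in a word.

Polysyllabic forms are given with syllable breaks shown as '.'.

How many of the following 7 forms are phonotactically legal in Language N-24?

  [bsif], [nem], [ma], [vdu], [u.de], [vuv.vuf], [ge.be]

[bsif] — violates constraint (a): syllable 1 onset /bs/ has 2 consonants (> 1) → phonotactically illegal
[nem] — violates constraint (c): syllable 1 coda contains /m/, which is not a licensed coda consonant → phonotactically illegal
[ma] — σ1 onset /m/, coda /∅/ ok → phonotactically legal
[vdu] — violates constraint (a): syllable 1 onset /vd/ has 2 consonants (> 1) → phonotactically illegal
[u.de] — σ1 onset /∅/, coda /∅/ ok; σ2 onset /d/, coda /∅/ ok → phonotactically legal
[vuv.vuf] — violates constraint (b): adjacent identical consonants /vv/ → phonotactically illegal
[ge.be] — σ1 onset /g/, coda /∅/ ok; σ2 onset /b/, coda /∅/ ok → phonotactically legal
Phonotactically legal: [ma], [u.de], [ge.be] → 3.

3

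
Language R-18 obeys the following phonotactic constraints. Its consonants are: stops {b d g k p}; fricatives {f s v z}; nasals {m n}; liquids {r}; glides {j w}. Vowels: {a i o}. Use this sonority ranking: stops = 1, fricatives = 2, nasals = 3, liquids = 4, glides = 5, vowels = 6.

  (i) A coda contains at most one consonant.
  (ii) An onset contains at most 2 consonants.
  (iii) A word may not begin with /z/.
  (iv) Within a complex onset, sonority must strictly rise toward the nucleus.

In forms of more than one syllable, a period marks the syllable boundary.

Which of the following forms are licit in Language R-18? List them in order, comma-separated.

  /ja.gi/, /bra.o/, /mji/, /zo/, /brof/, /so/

/ja.gi/ — σ1 onset /j/, coda /∅/ ok; σ2 onset /g/, coda /∅/ ok → licit
/bra.o/ — σ1 onset /br/ (1→4 rises), coda /∅/ ok; σ2 onset /∅/, coda /∅/ ok → licit
/mji/ — σ1 onset /mj/ (3→5 rises), coda /∅/ ok → licit
/zo/ — violates constraint (iii): word begins with /z/ → illicit
/brof/ — σ1 onset /br/ (1→4 rises), coda /f/ ok → licit
/so/ — σ1 onset /s/, coda /∅/ ok → licit

/ja.gi/, /bra.o/, /mji/, /brof/, /so/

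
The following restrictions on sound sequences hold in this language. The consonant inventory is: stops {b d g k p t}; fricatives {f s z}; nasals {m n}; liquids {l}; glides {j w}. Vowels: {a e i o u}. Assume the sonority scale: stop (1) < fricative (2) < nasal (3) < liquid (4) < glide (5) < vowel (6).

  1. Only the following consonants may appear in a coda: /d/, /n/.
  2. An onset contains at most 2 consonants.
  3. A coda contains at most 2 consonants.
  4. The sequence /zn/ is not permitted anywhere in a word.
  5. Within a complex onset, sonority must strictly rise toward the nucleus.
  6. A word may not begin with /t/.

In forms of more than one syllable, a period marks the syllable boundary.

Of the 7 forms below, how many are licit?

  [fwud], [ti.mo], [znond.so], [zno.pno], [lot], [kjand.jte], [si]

2

[fwud] — σ1 onset /fw/ (2→5 rises), coda /d/ ok → licit
[ti.mo] — violates constraint 6: word begins with /t/ → illicit
[znond.so] — violates constraint 4: contains banned sequence /zn/ → illicit
[zno.pno] — violates constraint 4: contains banned sequence /zn/ → illicit
[lot] — violates constraint 1: syllable 1 coda contains /t/, which is not a licensed coda consonant → illicit
[kjand.jte] — violates constraint 5: syllable 2 onset /jt/: /j/ (glide, 5) → /t/ (stop, 1) does not rise → illicit
[si] — σ1 onset /s/, coda /∅/ ok → licit
Licit: [fwud], [si] → 2.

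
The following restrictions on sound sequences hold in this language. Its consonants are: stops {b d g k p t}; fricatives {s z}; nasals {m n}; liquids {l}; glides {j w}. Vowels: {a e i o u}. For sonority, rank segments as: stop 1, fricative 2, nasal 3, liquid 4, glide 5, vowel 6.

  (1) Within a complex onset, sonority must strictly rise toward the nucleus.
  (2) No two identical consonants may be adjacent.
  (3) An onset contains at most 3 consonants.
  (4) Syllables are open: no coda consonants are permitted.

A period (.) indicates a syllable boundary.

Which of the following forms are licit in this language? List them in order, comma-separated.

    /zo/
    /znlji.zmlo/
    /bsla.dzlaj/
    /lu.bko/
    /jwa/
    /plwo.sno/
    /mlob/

/zo/, /plwo.sno/

/zo/ — σ1 onset /z/, coda /∅/ ok → licit
/znlji.zmlo/ — violates constraint 3: syllable 1 onset /znlj/ has 4 consonants (> 3) → illicit
/bsla.dzlaj/ — violates constraint 4: syllable 2 coda /j/ has 1 consonant (> 0) → illicit
/lu.bko/ — violates constraint 1: syllable 2 onset /bk/: /b/ (stop, 1) → /k/ (stop, 1) does not rise → illicit
/jwa/ — violates constraint 1: syllable 1 onset /jw/: /j/ (glide, 5) → /w/ (glide, 5) does not rise → illicit
/plwo.sno/ — σ1 onset /plw/ (1→4→5 rises), coda /∅/ ok; σ2 onset /sn/ (2→3 rises), coda /∅/ ok → licit
/mlob/ — violates constraint 4: syllable 1 coda /b/ has 1 consonant (> 0) → illicit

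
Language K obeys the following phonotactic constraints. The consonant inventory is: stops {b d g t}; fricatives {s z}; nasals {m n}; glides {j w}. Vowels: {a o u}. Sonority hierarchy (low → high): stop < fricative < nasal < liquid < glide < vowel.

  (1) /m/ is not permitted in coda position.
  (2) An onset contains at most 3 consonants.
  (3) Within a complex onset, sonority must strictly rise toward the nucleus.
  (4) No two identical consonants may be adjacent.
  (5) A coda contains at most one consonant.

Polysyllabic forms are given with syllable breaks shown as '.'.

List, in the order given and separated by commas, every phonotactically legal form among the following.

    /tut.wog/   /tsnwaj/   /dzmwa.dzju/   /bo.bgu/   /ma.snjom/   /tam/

/tut.wog/

/tut.wog/ — σ1 onset /t/, coda /t/ ok; σ2 onset /w/, coda /g/ ok → phonotactically legal
/tsnwaj/ — violates constraint 2: syllable 1 onset /tsnw/ has 4 consonants (> 3) → phonotactically illegal
/dzmwa.dzju/ — violates constraint 2: syllable 1 onset /dzmw/ has 4 consonants (> 3) → phonotactically illegal
/bo.bgu/ — violates constraint 3: syllable 2 onset /bg/: /b/ (stop, 1) → /g/ (stop, 1) does not rise → phonotactically illegal
/ma.snjom/ — violates constraint 1: syllable 2 coda contains /m/ → phonotactically illegal
/tam/ — violates constraint 1: syllable 1 coda contains /m/ → phonotactically illegal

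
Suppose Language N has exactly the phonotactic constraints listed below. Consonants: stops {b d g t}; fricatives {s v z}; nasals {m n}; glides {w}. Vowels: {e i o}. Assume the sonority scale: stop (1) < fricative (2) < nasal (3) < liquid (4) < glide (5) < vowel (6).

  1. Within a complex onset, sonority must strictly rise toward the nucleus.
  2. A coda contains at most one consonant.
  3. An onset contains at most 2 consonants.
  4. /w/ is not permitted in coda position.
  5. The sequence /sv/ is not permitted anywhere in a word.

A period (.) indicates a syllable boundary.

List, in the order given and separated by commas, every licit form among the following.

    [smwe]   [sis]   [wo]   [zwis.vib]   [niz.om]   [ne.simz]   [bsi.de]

[smwe] — violates constraint 3: syllable 1 onset /smw/ has 3 consonants (> 2) → illicit
[sis] — σ1 onset /s/, coda /s/ ok → licit
[wo] — σ1 onset /w/, coda /∅/ ok → licit
[zwis.vib] — violates constraint 5: contains banned sequence /sv/ → illicit
[niz.om] — σ1 onset /n/, coda /z/ ok; σ2 onset /∅/, coda /m/ ok → licit
[ne.simz] — violates constraint 2: syllable 2 coda /mz/ has 2 consonants (> 1) → illicit
[bsi.de] — σ1 onset /bs/ (1→2 rises), coda /∅/ ok; σ2 onset /d/, coda /∅/ ok → licit

[sis], [wo], [niz.om], [bsi.de]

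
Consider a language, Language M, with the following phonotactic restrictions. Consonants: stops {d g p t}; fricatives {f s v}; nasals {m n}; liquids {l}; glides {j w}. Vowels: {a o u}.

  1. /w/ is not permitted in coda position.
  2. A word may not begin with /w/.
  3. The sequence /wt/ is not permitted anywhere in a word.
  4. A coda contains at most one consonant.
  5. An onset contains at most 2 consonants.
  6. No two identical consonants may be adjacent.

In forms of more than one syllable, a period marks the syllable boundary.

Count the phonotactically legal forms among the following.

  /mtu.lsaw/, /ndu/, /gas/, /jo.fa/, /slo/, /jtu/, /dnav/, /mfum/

7

/mtu.lsaw/ — violates constraint 1: syllable 2 coda contains /w/ → phonotactically illegal
/ndu/ — σ1 onset /nd/ (2C), coda /∅/ ok → phonotactically legal
/gas/ — σ1 onset /g/, coda /s/ ok → phonotactically legal
/jo.fa/ — σ1 onset /j/, coda /∅/ ok; σ2 onset /f/, coda /∅/ ok → phonotactically legal
/slo/ — σ1 onset /sl/ (2C), coda /∅/ ok → phonotactically legal
/jtu/ — σ1 onset /jt/ (2C), coda /∅/ ok → phonotactically legal
/dnav/ — σ1 onset /dn/ (2C), coda /v/ ok → phonotactically legal
/mfum/ — σ1 onset /mf/ (2C), coda /m/ ok → phonotactically legal
Phonotactically legal: /ndu/, /gas/, /jo.fa/, /slo/, /jtu/, /dnav/, /mfum/ → 7.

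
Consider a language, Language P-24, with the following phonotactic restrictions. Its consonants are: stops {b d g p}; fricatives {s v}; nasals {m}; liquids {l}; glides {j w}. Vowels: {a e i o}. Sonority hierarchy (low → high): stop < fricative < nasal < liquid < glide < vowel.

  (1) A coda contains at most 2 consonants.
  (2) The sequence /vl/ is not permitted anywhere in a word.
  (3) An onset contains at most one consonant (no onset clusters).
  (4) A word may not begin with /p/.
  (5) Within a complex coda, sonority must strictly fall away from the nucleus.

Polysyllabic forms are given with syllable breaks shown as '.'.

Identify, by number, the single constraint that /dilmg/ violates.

/dilmg/: syllable 1 coda /lmg/ has 3 consonants (> 2).
This is a violation of constraint 1: "A coda contains at most 2 consonants."
The remaining constraints (2, 3, 4, 5) are satisfied.

1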